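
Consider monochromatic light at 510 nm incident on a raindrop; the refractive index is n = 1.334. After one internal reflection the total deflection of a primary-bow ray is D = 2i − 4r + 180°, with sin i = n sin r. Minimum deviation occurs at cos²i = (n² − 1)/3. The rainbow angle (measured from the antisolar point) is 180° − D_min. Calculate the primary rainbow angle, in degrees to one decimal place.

cos²i = (1.77956 − 1)/3 = 0.25985; i = arccos(0.50976) = 59.352°.
sin r = sin 59.352°/1.334 = 0.64492; r = 40.159°.
D_min = 2·59.352° − 4·40.159° + 180° = 138.067°.
Rainbow angle = 180° − D_min = 41.933°.

41.9°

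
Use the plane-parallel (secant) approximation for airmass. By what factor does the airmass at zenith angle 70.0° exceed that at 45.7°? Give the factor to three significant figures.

2.04

X(70.0°)/X(45.7°) = sec 70.0° / sec 45.7° = cos 45.7° / cos 70.0° = 0.6984/0.3420 = 2.0420.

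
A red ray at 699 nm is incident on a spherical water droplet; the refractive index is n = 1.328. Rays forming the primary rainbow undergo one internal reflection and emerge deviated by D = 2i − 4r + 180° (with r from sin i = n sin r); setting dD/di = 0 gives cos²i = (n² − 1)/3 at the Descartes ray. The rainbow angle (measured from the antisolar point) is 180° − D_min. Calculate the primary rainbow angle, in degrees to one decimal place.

42.8°

cos²i = (1.76358 − 1)/3 = 0.25453; i = arccos(0.50451) = 59.701°.
sin r = sin 59.701°/1.328 = 0.65016; r = 40.553°.
D_min = 2·59.701° − 4·40.553° + 180° = 137.189°.
Rainbow angle = 180° − D_min = 42.811°.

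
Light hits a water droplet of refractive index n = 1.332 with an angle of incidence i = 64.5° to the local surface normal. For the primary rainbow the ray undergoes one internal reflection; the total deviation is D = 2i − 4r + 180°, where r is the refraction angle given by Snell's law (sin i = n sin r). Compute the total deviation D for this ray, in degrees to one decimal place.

sin r = sin 64.5° / 1.332 = 0.9026/1.332 = 0.6776; r = 42.66°.
D = 2·64.5° − 4·42.66° + 180° = 129.00° − 170.63° + 180° = 138.37°.

138.4°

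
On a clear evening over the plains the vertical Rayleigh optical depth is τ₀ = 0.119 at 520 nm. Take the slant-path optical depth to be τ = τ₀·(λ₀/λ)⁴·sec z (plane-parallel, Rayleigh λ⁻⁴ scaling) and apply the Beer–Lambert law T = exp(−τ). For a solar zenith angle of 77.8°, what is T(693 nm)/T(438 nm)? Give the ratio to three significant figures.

Airmass: sec 77.8° = 4.7321.
τ(693 nm) = 0.119 × (520/693)⁴ × 4.7321 = 0.119 × 0.3170 × 4.7321 = 0.1785.
τ(438 nm) = 0.119 × (520/438)⁴ × 4.7321 = 0.119 × 1.9866 × 4.7321 = 1.1187.
T(693)/T(438) = exp(τ_B − τ_A) = exp(0.9402) = 2.5605.

2.56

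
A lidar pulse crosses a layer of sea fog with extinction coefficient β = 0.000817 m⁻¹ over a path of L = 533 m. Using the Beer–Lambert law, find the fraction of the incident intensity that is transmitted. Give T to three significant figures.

τ = β·L = 0.000817 × 533 = 0.4355.
T = exp(−0.4355) = 0.6470.

0.647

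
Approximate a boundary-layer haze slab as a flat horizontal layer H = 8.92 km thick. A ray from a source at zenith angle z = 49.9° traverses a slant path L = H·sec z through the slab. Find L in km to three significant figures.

sec z = 1/cos 49.9° = 1.5525.
L = 8.92 × 1.5525 = 13.848 km.

13.8 km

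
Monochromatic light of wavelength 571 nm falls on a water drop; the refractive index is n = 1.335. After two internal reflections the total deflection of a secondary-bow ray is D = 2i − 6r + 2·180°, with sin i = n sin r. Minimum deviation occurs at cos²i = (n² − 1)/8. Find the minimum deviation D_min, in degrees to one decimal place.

231.4°

cos²i = (1.78222 − 1)/8 = 0.09778; i = arccos(0.31269) = 71.778°.
sin r = sin 71.778°/1.335 = 0.71150; r = 45.357°.
D_min = 2·71.778° − 6·45.357° + 360° = 231.414°.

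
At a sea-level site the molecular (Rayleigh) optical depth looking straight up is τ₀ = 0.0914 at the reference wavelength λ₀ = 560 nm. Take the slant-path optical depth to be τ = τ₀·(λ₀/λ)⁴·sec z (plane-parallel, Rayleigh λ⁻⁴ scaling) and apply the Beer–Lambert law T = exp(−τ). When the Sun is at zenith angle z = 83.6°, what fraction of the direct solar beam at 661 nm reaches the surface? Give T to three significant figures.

0.655

sec 83.6° = 8.9711.
τ = 0.0914 × (560/661)⁴ × 8.9711 = 0.0914 × 0.5152 × 8.9711 = 0.4224.
T = exp(−0.4224) = 0.6555.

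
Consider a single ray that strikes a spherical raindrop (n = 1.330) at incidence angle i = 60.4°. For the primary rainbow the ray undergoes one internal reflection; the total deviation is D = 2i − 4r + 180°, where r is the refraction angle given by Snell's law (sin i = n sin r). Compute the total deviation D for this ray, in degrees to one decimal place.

137.5°

sin r = sin 60.4° / 1.330 = 0.8695/1.330 = 0.6538; r = 40.83°.
D = 2·60.4° − 4·40.83° + 180° = 120.80° − 163.30° + 180° = 137.50°.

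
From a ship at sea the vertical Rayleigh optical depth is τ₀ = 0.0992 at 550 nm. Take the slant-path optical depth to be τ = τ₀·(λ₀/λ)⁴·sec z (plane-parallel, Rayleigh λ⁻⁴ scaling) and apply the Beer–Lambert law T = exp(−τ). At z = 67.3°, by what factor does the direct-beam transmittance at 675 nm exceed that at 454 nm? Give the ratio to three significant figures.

Airmass: sec 67.3° = 2.5913.
τ(675 nm) = 0.0992 × (550/675)⁴ × 2.5913 = 0.0992 × 0.4408 × 2.5913 = 0.1133.
τ(454 nm) = 0.0992 × (550/454)⁴ × 2.5913 = 0.0992 × 2.1539 × 2.5913 = 0.5537.
T(675)/T(454) = exp(τ_B − τ_A) = exp(0.4404) = 1.5533.

1.55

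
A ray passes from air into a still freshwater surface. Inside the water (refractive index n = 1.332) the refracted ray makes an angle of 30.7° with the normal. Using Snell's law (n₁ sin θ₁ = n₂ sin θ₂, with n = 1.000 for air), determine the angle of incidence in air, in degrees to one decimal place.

Snell: sin θ_i = n · sin θ_r = 1.332 × sin 30.7° = 1.332 × 0.5105 = 0.6800.
θ_i = arcsin(0.6800) = 42.85°.

42.8°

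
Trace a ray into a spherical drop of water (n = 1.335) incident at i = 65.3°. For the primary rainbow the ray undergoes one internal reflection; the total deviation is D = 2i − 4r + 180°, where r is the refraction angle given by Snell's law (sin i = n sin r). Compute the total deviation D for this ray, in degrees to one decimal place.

sin r = sin 65.3° / 1.335 = 0.9085/1.335 = 0.6805; r = 42.89°.
D = 2·65.3° − 4·42.89° + 180° = 130.60° − 171.54° + 180° = 139.06°.

139.1°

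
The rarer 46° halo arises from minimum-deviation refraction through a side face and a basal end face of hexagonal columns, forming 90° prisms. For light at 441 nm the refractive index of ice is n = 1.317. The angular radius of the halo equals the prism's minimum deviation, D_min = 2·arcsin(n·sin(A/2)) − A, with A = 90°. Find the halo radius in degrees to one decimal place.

n·sin(A/2) = 1.317 × sin 45° = 1.317 × 0.7071 = 0.9313.
D_min = 2·arcsin(0.9313) − 90° = 2 × 68.632° − 90° = 47.264°.

47.3°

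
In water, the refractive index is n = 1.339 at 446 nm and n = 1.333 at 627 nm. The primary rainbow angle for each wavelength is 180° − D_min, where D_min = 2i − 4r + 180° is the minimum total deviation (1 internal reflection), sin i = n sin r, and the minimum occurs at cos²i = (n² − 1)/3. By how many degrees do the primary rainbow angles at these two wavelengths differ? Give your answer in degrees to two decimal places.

0.86°

At 446 nm (n = 1.339): cos²i = 0.26431 → i = 59.062°, r = 39.834°, D_min = 138.786°, rainbow angle = 41.214°.
At 627 nm (n = 1.333): cos²i = 0.25896 → i = 59.410°, r = 40.225°, D_min = 137.922°, rainbow angle = 42.078°.
Angular width = |41.214° − 42.078°| = 0.865°.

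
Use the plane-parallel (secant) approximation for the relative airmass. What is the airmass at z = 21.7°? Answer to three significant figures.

1.08

X = sec z = 1/cos 21.7° = 1/0.9291 = 1.0763.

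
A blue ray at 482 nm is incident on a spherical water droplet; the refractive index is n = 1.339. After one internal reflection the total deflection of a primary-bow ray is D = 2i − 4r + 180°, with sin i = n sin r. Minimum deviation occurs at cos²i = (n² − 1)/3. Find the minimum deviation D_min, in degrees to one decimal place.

cos²i = (1.79292 − 1)/3 = 0.26431; i = arccos(0.51411) = 59.062°.
sin r = sin 59.062°/1.339 = 0.64057; r = 39.834°.
D_min = 2·59.062° − 4·39.834° + 180° = 138.786°.

138.8°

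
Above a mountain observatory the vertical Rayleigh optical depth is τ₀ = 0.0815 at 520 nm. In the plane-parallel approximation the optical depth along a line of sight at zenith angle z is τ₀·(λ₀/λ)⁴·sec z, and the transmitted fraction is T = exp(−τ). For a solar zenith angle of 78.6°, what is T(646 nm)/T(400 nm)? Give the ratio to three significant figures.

Airmass: sec 78.6° = 5.0593.
τ(646 nm) = 0.0815 × (520/646)⁴ × 5.0593 = 0.0815 × 0.4198 × 5.0593 = 0.1731.
τ(400 nm) = 0.0815 × (520/400)⁴ × 5.0593 = 0.0815 × 2.8561 × 5.0593 = 1.1777.
T(646)/T(400) = exp(τ_B − τ_A) = exp(1.0045) = 2.7307.

2.73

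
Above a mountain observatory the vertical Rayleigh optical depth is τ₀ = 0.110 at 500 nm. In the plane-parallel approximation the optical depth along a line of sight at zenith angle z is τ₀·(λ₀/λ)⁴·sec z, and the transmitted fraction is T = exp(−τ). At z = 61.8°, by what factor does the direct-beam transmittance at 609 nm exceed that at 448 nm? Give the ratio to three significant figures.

1.29

Airmass: sec 61.8° = 2.1162.
τ(609 nm) = 0.110 × (500/609)⁴ × 2.1162 = 0.110 × 0.4544 × 2.1162 = 0.1058.
τ(448 nm) = 0.110 × (500/448)⁴ × 2.1162 = 0.110 × 1.5516 × 2.1162 = 0.3612.
T(609)/T(448) = exp(τ_B − τ_A) = exp(0.2554) = 1.2910.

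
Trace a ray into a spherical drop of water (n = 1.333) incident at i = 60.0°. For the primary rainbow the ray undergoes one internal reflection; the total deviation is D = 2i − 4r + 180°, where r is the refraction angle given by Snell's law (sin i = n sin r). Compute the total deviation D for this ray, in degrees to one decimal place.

137.9°

sin r = sin 60.0° / 1.333 = 0.8660/1.333 = 0.6497; r = 40.52°.
D = 2·60.0° − 4·40.52° + 180° = 120.00° − 162.07° + 180° = 137.93°.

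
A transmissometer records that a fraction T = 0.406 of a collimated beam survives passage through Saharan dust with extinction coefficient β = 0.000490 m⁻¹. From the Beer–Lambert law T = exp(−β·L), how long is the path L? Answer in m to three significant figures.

Beer–Lambert: T = exp(−βL) ⇒ L = −ln(T)/β = −ln(0.406)/0.000490 = 0.9014/0.000490 = 1840 m.

1840 m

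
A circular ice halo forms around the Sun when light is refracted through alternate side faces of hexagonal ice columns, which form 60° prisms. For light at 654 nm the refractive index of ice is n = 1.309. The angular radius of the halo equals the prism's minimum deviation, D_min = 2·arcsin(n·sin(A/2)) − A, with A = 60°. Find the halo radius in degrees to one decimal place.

n·sin(A/2) = 1.309 × sin 30° = 1.309 × 0.5000 = 0.6545.
D_min = 2·arcsin(0.6545) − 60° = 2 × 40.882° − 60° = 21.763°.

21.8°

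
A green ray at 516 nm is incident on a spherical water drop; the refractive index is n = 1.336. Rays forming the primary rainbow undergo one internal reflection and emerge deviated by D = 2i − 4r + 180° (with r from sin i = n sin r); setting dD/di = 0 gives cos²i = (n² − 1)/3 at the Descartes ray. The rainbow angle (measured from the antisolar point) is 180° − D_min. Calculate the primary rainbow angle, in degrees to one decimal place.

cos²i = (1.78490 − 1)/3 = 0.26163; i = arccos(0.51150) = 59.236°.
sin r = sin 59.236°/1.336 = 0.64318; r = 40.029°.
D_min = 2·59.236° − 4·40.029° + 180° = 138.356°.
Rainbow angle = 180° − D_min = 41.644°.

41.6°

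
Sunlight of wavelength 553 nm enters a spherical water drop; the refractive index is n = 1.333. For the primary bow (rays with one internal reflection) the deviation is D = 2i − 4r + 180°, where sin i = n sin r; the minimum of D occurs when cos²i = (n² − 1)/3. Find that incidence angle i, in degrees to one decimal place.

59.4°

cos²i = (1.333² − 1)/3 = (1.77689 − 1)/3 = 0.25896.
cos i = 0.50888, so i = 59.410°.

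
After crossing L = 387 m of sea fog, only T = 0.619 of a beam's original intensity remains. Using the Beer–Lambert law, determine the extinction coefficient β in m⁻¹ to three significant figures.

0.00124 m⁻¹

Beer–Lambert: T = exp(−βL) ⇒ β = −ln(T)/L = −ln(0.619)/387 = 0.4797/387 = 0.001239 m⁻¹.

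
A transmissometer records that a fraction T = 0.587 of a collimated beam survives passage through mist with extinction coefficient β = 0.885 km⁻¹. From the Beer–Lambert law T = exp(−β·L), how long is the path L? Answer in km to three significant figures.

0.602 km

Beer–Lambert: T = exp(−βL) ⇒ L = −ln(T)/β = −ln(0.587)/0.885 = 0.5327/0.885 = 0.602 km.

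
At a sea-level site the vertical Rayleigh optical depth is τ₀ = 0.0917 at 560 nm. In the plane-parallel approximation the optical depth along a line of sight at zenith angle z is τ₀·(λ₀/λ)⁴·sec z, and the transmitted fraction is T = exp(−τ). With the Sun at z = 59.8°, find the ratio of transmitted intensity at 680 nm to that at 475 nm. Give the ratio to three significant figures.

1.31

Airmass: sec 59.8° = 1.9880.
τ(680 nm) = 0.0917 × (560/680)⁴ × 1.9880 = 0.0917 × 0.4600 × 1.9880 = 0.0838.
τ(475 nm) = 0.0917 × (560/475)⁴ × 1.9880 = 0.0917 × 1.9319 × 1.9880 = 0.3522.
T(680)/T(475) = exp(τ_B − τ_A) = exp(0.2683) = 1.3078.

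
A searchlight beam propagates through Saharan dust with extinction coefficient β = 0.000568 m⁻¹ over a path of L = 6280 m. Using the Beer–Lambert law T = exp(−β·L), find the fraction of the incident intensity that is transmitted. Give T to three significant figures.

0.0282

τ = β·L = 0.000568 × 6280 = 3.5670.
T = exp(−3.5670) = 0.0282.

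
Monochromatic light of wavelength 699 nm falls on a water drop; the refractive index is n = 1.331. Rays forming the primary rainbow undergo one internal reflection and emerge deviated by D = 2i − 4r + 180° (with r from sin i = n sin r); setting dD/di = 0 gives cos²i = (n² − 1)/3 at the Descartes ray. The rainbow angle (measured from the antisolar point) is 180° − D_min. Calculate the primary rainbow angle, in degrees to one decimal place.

cos²i = (1.77156 − 1)/3 = 0.25719; i = arccos(0.50714) = 59.527°.
sin r = sin 59.527°/1.331 = 0.64753; r = 40.356°.
D_min = 2·59.527° − 4·40.356° + 180° = 137.630°.
Rainbow angle = 180° − D_min = 42.370°.

42.4°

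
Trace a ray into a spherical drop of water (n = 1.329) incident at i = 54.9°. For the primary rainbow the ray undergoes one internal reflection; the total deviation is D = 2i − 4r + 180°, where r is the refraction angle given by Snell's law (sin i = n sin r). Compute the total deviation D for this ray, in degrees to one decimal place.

137.8°

sin r = sin 54.9° / 1.329 = 0.8181/1.329 = 0.6156; r = 38.00°.
D = 2·54.9° − 4·38.00° + 180° = 109.80° − 151.99° + 180° = 137.81°.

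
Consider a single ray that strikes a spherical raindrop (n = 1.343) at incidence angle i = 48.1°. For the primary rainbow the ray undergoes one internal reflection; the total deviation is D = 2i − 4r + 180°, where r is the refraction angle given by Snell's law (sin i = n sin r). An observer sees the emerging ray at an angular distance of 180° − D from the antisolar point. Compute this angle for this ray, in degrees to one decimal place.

sin r = sin 48.1° / 1.343 = 0.7443/1.343 = 0.5542; r = 33.66°.
D = 2·48.1° − 4·33.66° + 180° = 96.20° − 134.63° + 180° = 141.57°.
Angle from antisolar point = 180° − D = 38.43°.

38.4°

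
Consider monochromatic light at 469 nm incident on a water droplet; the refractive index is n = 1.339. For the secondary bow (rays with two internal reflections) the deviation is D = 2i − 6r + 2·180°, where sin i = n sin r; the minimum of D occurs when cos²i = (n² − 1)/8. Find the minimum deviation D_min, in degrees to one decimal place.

cos²i = (1.79292 − 1)/8 = 0.09912; i = arccos(0.31483) = 71.650°.
sin r = sin 71.650°/1.339 = 0.70885; r = 45.141°.
D_min = 2·71.650° − 6·45.141° + 360° = 232.451°.

232.5°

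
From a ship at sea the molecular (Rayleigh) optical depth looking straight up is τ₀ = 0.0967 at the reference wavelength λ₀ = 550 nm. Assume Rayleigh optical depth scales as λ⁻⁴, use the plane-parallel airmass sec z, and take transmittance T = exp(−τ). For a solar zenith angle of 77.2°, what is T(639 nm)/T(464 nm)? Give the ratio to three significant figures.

1.86

Airmass: sec 77.2° = 4.5137.
τ(639 nm) = 0.0967 × (550/639)⁴ × 4.5137 = 0.0967 × 0.5488 × 4.5137 = 0.2396.
τ(464 nm) = 0.0967 × (550/464)⁴ × 4.5137 = 0.0967 × 1.9741 × 4.5137 = 0.8617.
T(639)/T(464) = exp(τ_B − τ_A) = exp(0.6221) = 1.8628.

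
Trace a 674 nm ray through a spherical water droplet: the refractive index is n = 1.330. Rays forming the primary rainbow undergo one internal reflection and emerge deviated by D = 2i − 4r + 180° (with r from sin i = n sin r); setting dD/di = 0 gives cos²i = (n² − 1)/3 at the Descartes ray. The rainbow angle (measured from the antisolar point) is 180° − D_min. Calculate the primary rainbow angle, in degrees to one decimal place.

42.5°

cos²i = (1.76890 − 1)/3 = 0.25630; i = arccos(0.50626) = 59.585°.
sin r = sin 59.585°/1.330 = 0.64841; r = 40.422°.
D_min = 2·59.585° − 4·40.422° + 180° = 137.484°.
Rainbow angle = 180° − D_min = 42.516°.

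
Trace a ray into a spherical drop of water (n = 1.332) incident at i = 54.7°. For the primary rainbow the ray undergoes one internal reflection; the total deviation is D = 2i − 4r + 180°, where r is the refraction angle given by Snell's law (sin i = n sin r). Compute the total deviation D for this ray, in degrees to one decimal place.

138.3°

sin r = sin 54.7° / 1.332 = 0.8161/1.332 = 0.6127; r = 37.79°.
D = 2·54.7° − 4·37.79° + 180° = 109.40° − 151.14° + 180° = 138.26°.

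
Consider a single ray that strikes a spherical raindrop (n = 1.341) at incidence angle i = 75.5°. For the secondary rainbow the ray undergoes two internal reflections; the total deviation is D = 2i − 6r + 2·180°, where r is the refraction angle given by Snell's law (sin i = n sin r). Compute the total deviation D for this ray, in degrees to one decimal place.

233.7°

sin r = sin 75.5° / 1.341 = 0.9681/1.341 = 0.7220; r = 46.22°.
D = 2·75.5° − 6·46.22° + 2·180° = 151.00° − 277.30° + 360° = 233.70°.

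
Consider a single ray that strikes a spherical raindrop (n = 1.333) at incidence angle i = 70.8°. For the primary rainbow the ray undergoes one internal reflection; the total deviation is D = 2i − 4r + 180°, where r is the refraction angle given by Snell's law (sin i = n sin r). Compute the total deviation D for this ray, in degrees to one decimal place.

141.2°

sin r = sin 70.8° / 1.333 = 0.9444/1.333 = 0.7085; r = 45.11°.
D = 2·70.8° − 4·45.11° + 180° = 141.60° − 180.44° + 180° = 141.16°.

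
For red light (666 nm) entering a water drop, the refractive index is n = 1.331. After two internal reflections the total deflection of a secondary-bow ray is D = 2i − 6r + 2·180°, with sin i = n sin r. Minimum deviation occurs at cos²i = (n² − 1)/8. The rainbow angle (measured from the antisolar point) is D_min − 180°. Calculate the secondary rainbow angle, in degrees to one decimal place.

50.4°

cos²i = (1.77156 − 1)/8 = 0.09645; i = arccos(0.31056) = 71.907°.
sin r = sin 71.907°/1.331 = 0.71417; r = 45.575°.
D_min = 2·71.907° − 6·45.575° + 360° = 230.365°.
Rainbow angle = D_min − 180° = 50.365°.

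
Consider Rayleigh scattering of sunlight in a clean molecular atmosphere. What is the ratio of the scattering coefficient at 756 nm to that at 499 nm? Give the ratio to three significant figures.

Rayleigh scattering ∝ λ⁻⁴, so the ratio of coefficients is the inverse fourth power of the wavelength ratio.
σ(756)/σ(499) = (499/756)⁴ = (0.6601)⁴ = 0.1898.

0.190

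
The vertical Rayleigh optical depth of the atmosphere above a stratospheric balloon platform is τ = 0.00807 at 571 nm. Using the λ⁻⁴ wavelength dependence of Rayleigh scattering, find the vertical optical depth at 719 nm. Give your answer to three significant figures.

τ(719 nm) = τ(571 nm) × (571/719)⁴ = 0.00807 × (0.7942)⁴ = 0.00807 × 0.3978 = 0.0032.

0.00321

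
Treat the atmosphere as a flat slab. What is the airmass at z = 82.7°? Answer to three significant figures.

7.87

X = sec z = 1/cos 82.7° = 1/0.1271 = 7.8700.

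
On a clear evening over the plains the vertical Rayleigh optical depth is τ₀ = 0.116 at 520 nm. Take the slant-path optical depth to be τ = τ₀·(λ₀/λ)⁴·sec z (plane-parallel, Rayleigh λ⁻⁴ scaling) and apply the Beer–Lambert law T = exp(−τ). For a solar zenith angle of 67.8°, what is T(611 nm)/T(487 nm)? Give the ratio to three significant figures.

Airmass: sec 67.8° = 2.6466.
τ(611 nm) = 0.116 × (520/611)⁴ × 2.6466 = 0.116 × 0.5246 × 2.6466 = 0.1611.
τ(487 nm) = 0.116 × (520/487)⁴ × 2.6466 = 0.116 × 1.2999 × 2.6466 = 0.3991.
T(611)/T(487) = exp(τ_B − τ_A) = exp(0.2380) = 1.2687.

1.27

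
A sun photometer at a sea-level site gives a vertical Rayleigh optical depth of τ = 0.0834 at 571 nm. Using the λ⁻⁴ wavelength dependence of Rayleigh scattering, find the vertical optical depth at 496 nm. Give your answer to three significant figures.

0.146

τ(496 nm) = τ(571 nm) × (571/496)⁴ = 0.0834 × (1.1512)⁴ = 0.0834 × 1.7564 = 0.1465.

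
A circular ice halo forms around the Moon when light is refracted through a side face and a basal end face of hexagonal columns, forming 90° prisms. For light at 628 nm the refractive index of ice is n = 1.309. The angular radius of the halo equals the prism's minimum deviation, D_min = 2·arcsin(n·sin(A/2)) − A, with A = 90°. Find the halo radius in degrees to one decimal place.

n·sin(A/2) = 1.309 × sin 45° = 1.309 × 0.7071 = 0.9256.
D_min = 2·arcsin(0.9256) − 90° = 2 × 67.759° − 90° = 45.519°.

45.5°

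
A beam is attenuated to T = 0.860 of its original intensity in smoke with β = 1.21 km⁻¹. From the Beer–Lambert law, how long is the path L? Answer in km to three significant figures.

Beer–Lambert: T = exp(−βL) ⇒ L = −ln(T)/β = −ln(0.860)/1.21 = 0.1508/1.21 = 0.1246 km.

0.125 km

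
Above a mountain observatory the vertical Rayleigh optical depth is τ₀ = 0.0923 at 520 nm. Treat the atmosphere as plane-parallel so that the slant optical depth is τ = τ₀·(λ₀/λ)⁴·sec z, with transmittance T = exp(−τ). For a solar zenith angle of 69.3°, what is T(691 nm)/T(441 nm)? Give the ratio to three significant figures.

1.52

Airmass: sec 69.3° = 2.8291.
τ(691 nm) = 0.0923 × (520/691)⁴ × 2.8291 = 0.0923 × 0.3207 × 2.8291 = 0.0837.
τ(441 nm) = 0.0923 × (520/441)⁴ × 2.8291 = 0.0923 × 1.9331 × 2.8291 = 0.5048.
T(691)/T(441) = exp(τ_B − τ_A) = exp(0.4210) = 1.5235.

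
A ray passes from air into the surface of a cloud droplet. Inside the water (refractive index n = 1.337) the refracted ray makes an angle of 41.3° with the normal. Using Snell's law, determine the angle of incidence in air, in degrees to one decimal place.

Snell: sin θ_i = n · sin θ_r = 1.337 × sin 41.3° = 1.337 × 0.6600 = 0.8824.
θ_i = arcsin(0.8824) = 61.94°.

61.9°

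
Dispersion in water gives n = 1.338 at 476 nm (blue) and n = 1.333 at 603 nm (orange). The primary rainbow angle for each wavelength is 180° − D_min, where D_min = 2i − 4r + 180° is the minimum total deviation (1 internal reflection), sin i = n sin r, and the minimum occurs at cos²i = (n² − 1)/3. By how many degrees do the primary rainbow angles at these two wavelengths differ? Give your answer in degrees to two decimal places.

0.72°

At 476 nm (n = 1.338): cos²i = 0.26341 → i = 59.120°, r = 39.899°, D_min = 138.643°, rainbow angle = 41.357°.
At 603 nm (n = 1.333): cos²i = 0.25896 → i = 59.410°, r = 40.225°, D_min = 137.922°, rainbow angle = 42.078°.
Angular width = |41.357° − 42.078°| = 0.722°.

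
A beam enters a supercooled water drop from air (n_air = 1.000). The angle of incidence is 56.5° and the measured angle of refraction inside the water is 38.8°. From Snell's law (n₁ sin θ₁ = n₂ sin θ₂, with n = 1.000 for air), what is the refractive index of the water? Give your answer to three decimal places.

1.331

n = sin θ_i / sin θ_r = sin 56.5° / sin 38.8° = 0.8339 / 0.6266 = 1.3308.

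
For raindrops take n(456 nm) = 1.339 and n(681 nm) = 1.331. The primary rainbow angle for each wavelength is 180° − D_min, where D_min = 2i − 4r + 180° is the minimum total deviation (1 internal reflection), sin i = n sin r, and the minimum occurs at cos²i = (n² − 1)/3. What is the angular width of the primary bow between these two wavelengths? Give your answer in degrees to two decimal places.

1.16°

At 456 nm (n = 1.339): cos²i = 0.26431 → i = 59.062°, r = 39.834°, D_min = 138.786°, rainbow angle = 41.214°.
At 681 nm (n = 1.331): cos²i = 0.25719 → i = 59.527°, r = 40.356°, D_min = 137.630°, rainbow angle = 42.370°.
Angular width = |41.214° − 42.370°| = 1.156°.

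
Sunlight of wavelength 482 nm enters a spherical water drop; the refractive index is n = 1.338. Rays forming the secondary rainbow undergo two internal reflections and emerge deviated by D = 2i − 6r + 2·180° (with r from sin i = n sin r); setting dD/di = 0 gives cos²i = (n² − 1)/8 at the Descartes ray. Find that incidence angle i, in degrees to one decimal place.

71.7°

cos²i = (1.338² − 1)/8 = (1.79024 − 1)/8 = 0.09878.
cos i = 0.31429, so i = 71.682°.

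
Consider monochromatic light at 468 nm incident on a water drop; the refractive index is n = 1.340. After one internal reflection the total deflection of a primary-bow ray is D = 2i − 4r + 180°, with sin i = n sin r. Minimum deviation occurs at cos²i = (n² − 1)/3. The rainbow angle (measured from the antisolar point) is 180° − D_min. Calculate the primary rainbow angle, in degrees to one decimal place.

cos²i = (1.79560 − 1)/3 = 0.26520; i = arccos(0.51498) = 59.004°.
sin r = sin 59.004°/1.340 = 0.63971; r = 39.770°.
D_min = 2·59.004° − 4·39.770° + 180° = 138.929°.
Rainbow angle = 180° − D_min = 41.071°.

41.1°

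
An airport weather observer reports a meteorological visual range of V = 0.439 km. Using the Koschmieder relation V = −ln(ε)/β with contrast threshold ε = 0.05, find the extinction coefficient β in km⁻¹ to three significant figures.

β = −ln(0.05) / V = 2.996 / 0.439 = 6.8240 km⁻¹.

6.82 km⁻¹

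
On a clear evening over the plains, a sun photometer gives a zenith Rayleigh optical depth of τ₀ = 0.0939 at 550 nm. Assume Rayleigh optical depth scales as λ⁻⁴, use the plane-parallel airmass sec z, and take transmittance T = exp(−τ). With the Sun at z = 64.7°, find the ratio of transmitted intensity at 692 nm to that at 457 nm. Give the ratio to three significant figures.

Airmass: sec 64.7° = 2.3400.
τ(692 nm) = 0.0939 × (550/692)⁴ × 2.3400 = 0.0939 × 0.3990 × 2.3400 = 0.0877.
τ(457 nm) = 0.0939 × (550/457)⁴ × 2.3400 = 0.0939 × 2.0979 × 2.3400 = 0.4610.
T(692)/T(457) = exp(τ_B − τ_A) = exp(0.3733) = 1.4525.

1.45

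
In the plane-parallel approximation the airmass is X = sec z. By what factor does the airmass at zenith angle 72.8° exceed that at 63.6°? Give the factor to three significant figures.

X(72.8°)/X(63.6°) = sec 72.8° / sec 63.6° = cos 63.6° / cos 72.8° = 0.4446/0.2957 = 1.5036.

1.50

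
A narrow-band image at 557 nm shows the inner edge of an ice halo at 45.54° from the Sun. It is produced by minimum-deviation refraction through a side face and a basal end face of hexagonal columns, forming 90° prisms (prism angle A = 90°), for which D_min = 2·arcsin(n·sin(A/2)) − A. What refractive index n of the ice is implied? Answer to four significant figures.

Rearranging: n = sin((D_min + A)/2) / sin(A/2).
(D_min + A)/2 = (45.54° + 90°)/2 = 67.770°.
n = sin 67.770° / sin 45° = 0.9257 / 0.7071 = 1.3091.

1.309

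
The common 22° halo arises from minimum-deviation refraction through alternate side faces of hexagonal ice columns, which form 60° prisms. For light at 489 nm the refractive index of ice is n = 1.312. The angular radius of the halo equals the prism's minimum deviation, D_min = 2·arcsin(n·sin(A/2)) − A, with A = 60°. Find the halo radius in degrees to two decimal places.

21.99°

n·sin(A/2) = 1.312 × sin 30° = 1.312 × 0.5000 = 0.6560.
D_min = 2·arcsin(0.6560) − 60° = 2 × 40.996° − 60° = 21.991°.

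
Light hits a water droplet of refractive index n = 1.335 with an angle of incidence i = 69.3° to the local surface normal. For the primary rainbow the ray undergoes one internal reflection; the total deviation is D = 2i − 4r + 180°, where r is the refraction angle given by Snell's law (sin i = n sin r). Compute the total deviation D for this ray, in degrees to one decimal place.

140.7°

sin r = sin 69.3° / 1.335 = 0.9354/1.335 = 0.7007; r = 44.48°.
D = 2·69.3° − 4·44.48° + 180° = 138.60° − 177.94° + 180° = 140.66°.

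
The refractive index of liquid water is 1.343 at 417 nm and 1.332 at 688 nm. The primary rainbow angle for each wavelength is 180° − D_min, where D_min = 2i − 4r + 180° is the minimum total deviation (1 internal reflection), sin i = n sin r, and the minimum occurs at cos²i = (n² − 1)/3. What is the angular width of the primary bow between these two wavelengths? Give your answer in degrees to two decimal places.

1.58°

At 417 nm (n = 1.343): cos²i = 0.26788 → i = 58.830°, r = 39.577°, D_min = 139.354°, rainbow angle = 40.646°.
At 688 nm (n = 1.332): cos²i = 0.25807 → i = 59.469°, r = 40.290°, D_min = 137.776°, rainbow angle = 42.224°.
Angular width = |40.646° − 42.224°| = 1.578°.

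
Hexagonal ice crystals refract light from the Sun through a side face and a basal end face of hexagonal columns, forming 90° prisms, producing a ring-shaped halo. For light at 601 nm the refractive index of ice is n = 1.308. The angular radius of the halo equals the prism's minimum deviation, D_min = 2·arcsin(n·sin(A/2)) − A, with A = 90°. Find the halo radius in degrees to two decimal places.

45.31°

n·sin(A/2) = 1.308 × sin 45° = 1.308 × 0.7071 = 0.9249.
D_min = 2·arcsin(0.9249) − 90° = 2 × 67.653° − 90° = 45.305°.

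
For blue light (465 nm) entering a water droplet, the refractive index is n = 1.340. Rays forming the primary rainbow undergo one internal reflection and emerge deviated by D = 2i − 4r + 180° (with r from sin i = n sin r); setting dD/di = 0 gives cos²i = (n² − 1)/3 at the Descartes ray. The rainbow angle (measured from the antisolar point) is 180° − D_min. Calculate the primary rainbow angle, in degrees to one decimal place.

41.1°

cos²i = (1.79560 − 1)/3 = 0.26520; i = arccos(0.51498) = 59.004°.
sin r = sin 59.004°/1.340 = 0.63971; r = 39.770°.
D_min = 2·59.004° − 4·39.770° + 180° = 138.929°.
Rainbow angle = 180° − D_min = 41.071°.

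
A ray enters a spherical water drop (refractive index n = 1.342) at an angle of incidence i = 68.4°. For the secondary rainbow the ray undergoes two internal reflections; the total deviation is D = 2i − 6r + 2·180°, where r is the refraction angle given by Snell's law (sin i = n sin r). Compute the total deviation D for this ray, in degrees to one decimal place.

233.7°

sin r = sin 68.4° / 1.342 = 0.9298/1.342 = 0.6928; r = 43.85°.
D = 2·68.4° − 6·43.85° + 2·180° = 136.80° − 263.13° + 360° = 233.67°.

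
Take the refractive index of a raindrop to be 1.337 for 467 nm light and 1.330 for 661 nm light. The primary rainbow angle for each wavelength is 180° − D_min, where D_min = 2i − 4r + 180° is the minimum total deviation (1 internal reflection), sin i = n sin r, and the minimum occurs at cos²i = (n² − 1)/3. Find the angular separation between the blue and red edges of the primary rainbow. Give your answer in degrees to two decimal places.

1.02°

At 467 nm (n = 1.337): cos²i = 0.26252 → i = 59.178°, r = 39.964°, D_min = 138.500°, rainbow angle = 41.500°.
At 661 nm (n = 1.330): cos²i = 0.25630 → i = 59.585°, r = 40.422°, D_min = 137.484°, rainbow angle = 42.516°.
Angular width = |41.500° − 42.516°| = 1.016°.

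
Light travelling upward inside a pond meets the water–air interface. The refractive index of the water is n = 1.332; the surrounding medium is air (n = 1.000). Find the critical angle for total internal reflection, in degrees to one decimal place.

sin θ_c = n_air / n = 1.000 / 1.332 = 0.7508.
θ_c = arcsin(0.7508) = 48.66°.

48.7°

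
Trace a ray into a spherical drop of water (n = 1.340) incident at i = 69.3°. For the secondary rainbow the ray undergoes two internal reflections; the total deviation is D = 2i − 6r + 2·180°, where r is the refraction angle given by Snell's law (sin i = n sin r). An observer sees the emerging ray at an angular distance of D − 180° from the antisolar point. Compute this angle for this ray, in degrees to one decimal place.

sin r = sin 69.3° / 1.340 = 0.9354/1.340 = 0.6981; r = 44.27°.
D = 2·69.3° − 6·44.27° + 2·180° = 138.60° − 265.65° + 360° = 232.95°.
Angle from antisolar point = D − 180° = 52.95°.

53.0°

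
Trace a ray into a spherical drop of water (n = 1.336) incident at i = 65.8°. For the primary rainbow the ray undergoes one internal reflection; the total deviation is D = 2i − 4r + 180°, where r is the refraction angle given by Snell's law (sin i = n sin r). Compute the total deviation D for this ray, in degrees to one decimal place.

139.4°

sin r = sin 65.8° / 1.336 = 0.9121/1.336 = 0.6827; r = 43.06°.
D = 2·65.8° − 4·43.06° + 180° = 131.60° − 172.23° + 180° = 139.37°.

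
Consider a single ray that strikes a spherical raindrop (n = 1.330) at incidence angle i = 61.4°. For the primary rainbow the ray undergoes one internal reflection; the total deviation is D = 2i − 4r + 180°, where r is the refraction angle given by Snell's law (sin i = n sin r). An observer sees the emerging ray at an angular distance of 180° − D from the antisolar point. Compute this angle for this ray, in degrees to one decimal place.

sin r = sin 61.4° / 1.330 = 0.8780/1.330 = 0.6601; r = 41.31°.
D = 2·61.4° − 4·41.31° + 180° = 122.80° − 165.24° + 180° = 137.56°.
Angle from antisolar point = 180° − D = 42.44°.

42.4°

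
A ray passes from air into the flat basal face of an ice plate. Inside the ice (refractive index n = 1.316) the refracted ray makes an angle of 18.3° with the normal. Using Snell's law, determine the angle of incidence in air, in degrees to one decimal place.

24.4°

Snell: sin θ_i = n · sin θ_r = 1.316 × sin 18.3° = 1.316 × 0.3140 = 0.4132.
θ_i = arcsin(0.4132) = 24.41°.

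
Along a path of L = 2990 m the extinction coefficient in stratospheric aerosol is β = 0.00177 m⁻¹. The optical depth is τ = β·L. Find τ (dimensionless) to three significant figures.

τ = β·L = 0.00177 × 2990 = 5.2923.

5.29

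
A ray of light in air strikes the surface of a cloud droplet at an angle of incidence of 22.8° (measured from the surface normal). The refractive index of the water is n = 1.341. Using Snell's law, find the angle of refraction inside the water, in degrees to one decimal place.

Snell: sin θ_r = sin θ_i / n = sin 22.8° / 1.341 = 0.3875 / 1.341 = 0.2890.
θ_r = arcsin(0.2890) = 16.80°.

16.8°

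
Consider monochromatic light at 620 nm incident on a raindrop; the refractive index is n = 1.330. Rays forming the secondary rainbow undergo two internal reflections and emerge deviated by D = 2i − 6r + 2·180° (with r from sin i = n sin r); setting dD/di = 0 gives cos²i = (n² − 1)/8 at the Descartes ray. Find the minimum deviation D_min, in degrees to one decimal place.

cos²i = (1.76890 − 1)/8 = 0.09611; i = arccos(0.31002) = 71.940°.
sin r = sin 71.940°/1.330 = 0.71483; r = 45.630°.
D_min = 2·71.940° − 6·45.630° + 360° = 230.101°.

230.1°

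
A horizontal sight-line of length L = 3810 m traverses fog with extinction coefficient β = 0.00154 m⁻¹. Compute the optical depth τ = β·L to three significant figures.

τ = β·L = 0.00154 × 3810 = 5.8674.

5.87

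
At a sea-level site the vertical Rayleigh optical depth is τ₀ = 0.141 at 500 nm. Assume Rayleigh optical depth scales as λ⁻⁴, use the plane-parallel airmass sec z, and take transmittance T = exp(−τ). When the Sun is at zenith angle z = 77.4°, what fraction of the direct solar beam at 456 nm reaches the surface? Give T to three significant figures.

0.393

sec 77.4° = 4.5841.
τ = 0.141 × (500/456)⁴ × 4.5841 = 0.141 × 1.4455 × 4.5841 = 0.9343.
T = exp(−0.9343) = 0.3929.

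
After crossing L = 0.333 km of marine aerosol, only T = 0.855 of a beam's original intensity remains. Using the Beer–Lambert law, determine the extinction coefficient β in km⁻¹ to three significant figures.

Beer–Lambert: T = exp(−βL) ⇒ β = −ln(T)/L = −ln(0.855)/0.333 = 0.1567/0.333 = 0.4704 km⁻¹.

0.470 km⁻¹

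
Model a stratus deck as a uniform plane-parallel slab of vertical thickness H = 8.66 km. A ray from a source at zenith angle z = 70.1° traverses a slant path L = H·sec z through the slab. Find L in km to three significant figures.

sec z = 1/cos 70.1° = 2.9379.
L = 8.66 × 2.9379 = 25.442 km.

25.4 km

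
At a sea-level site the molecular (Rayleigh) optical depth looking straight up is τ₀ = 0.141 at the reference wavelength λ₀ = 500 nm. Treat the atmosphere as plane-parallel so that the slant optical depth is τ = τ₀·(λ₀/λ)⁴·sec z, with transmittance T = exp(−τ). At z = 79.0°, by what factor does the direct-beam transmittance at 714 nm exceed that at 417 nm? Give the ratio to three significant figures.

Airmass: sec 79.0° = 5.2408.
τ(714 nm) = 0.141 × (500/714)⁴ × 5.2408 = 0.141 × 0.2405 × 5.2408 = 0.1777.
τ(417 nm) = 0.141 × (500/417)⁴ × 5.2408 = 0.141 × 2.0670 × 5.2408 = 1.5274.
T(714)/T(417) = exp(τ_B − τ_A) = exp(1.3497) = 3.8563.

3.86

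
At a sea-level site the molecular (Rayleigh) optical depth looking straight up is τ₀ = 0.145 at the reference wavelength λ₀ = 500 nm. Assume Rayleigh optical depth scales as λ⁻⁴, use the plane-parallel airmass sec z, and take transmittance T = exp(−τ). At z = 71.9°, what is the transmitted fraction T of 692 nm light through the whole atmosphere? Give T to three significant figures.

sec 71.9° = 3.2188.
τ = 0.145 × (500/692)⁴ × 3.2188 = 0.145 × 0.2726 × 3.2188 = 0.1272.
T = exp(−0.1272) = 0.8806.

0.881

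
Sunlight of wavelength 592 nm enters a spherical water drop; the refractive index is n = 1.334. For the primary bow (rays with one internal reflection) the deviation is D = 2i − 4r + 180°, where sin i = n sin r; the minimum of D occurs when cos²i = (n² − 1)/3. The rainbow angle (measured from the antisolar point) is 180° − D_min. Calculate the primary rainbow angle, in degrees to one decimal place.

cos²i = (1.77956 − 1)/3 = 0.25985; i = arccos(0.50976) = 59.352°.
sin r = sin 59.352°/1.334 = 0.64492; r = 40.159°.
D_min = 2·59.352° − 4·40.159° + 180° = 138.067°.
Rainbow angle = 180° − D_min = 41.933°.

41.9°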